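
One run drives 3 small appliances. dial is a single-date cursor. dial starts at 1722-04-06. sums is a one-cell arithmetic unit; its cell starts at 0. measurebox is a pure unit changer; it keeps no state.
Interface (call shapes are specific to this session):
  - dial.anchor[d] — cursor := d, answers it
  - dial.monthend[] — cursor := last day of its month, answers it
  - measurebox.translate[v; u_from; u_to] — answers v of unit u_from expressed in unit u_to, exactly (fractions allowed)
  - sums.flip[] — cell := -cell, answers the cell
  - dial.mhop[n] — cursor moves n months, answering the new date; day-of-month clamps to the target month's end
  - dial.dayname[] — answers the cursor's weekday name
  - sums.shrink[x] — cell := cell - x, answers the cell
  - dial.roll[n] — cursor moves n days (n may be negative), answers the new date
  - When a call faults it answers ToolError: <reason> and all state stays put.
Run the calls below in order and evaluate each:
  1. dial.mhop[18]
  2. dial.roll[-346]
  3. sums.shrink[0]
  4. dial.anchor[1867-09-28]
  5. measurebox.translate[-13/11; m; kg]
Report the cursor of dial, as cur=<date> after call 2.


Next I call mhop on n=18, giving 1723-10-06.
I invoke roll on n=-346, and see 1722-10-25.
I run shrink on x=0, and see 0.
I call anchor on d=1867-09-28, yielding 1867-09-28.
I use translate on v=-13/11, u_from=m, u_to=kg, giving ToolError: incompatible units.

Answer: cur=1722-10-25


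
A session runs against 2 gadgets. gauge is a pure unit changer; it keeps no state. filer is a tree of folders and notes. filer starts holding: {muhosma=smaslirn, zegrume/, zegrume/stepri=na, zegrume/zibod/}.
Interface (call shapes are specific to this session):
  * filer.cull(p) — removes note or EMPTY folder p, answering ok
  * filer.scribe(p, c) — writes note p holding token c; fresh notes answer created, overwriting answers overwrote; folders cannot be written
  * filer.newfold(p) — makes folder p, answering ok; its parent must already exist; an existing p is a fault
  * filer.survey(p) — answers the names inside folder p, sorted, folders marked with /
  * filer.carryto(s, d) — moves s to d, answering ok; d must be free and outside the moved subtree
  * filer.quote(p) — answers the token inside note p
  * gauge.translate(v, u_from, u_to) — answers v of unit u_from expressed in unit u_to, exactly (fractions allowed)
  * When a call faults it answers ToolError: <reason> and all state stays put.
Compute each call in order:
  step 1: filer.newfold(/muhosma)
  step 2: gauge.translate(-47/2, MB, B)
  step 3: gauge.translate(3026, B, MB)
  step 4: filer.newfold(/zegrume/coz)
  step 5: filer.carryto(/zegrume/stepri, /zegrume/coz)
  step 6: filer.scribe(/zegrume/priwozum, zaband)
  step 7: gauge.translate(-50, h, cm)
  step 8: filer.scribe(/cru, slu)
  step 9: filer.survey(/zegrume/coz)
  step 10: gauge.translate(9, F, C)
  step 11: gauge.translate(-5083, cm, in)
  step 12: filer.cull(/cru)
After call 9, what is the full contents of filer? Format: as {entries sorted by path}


Answer: {cru=slu, muhosma=smaslirn, zegrume/, zegrume/coz/, zegrume/priwozum=zaband, zegrume/stepri=na, zegrume/zibod/}

Derivation:
-> newfold(p: /muhosma)
<- ToolError: exists
-> translate(v: -47/2, u_from: MB, u_to: B)
<- -23500000
-> translate(v: 3026, u_from: B, u_to: MB)
<- 1513/500000
-> newfold(p: /zegrume/coz)
<- ok
-> carryto(s: /zegrume/stepri, d: /zegrume/coz)
<- ToolError: exists
-> scribe(p: /zegrume/priwozum, c: zaband)
<- created
-> translate(v: -50, u_from: h, u_to: cm)
<- ToolError: incompatible units
-> scribe(p: /cru, c: slu)
<- created
-> survey(p: /zegrume/coz)
<- []
-> translate(v: 9, u_from: F, u_to: C)
<- -115/9
-> translate(v: -5083, u_from: cm, u_to: in)
<- -254150/127
-> cull(p: /cru)
<- ok


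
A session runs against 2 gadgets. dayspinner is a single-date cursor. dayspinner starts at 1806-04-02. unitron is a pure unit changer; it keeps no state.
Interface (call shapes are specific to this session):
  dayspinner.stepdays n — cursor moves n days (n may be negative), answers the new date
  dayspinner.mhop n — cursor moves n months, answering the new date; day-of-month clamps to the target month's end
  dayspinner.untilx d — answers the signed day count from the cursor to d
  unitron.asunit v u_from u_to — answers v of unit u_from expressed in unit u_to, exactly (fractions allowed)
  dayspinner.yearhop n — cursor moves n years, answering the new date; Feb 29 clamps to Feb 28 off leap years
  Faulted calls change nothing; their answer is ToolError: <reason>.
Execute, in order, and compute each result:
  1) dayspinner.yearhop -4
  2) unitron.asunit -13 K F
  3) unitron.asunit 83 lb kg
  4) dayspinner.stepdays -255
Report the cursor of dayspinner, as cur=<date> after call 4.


==> dayspinner.yearhop(n: -4)
<== 1802-04-02
==> unitron.asunit(v: -13, u_from: K, u_to: F)
<== -48307/100
==> unitron.asunit(v: 83, u_from: lb, u_to: kg)
<== 3764816671/100000000
==> dayspinner.stepdays(n: -255)
<== 1801-07-21

Answer: cur=1801-07-21


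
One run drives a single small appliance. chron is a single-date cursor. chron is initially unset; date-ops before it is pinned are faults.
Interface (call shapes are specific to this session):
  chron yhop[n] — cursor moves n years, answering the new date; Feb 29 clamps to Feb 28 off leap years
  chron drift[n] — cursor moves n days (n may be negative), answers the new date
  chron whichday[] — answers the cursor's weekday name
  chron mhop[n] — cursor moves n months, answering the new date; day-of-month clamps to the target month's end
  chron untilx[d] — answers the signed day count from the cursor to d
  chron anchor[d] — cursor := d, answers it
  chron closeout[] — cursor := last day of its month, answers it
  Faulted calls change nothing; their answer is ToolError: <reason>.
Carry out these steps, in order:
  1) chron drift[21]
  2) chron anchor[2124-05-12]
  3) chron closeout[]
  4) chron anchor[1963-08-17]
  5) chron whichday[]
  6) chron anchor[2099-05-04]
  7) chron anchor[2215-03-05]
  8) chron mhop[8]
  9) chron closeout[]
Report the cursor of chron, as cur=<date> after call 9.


·→ chron drift(n=21)
·← ToolError: no date set
·→ chron anchor(d=2124-05-12)
·← 2124-05-12
·→ chron closeout()
·← 2124-05-31
·→ chron anchor(d=1963-08-17)
·← 1963-08-17
·→ chron whichday()
·← Saturday
·→ chron anchor(d=2099-05-04)
·← 2099-05-04
·→ chron anchor(d=2215-03-05)
·← 2215-03-05
·→ chron mhop(n=8)
·← 2215-11-05
·→ chron closeout()
·← 2215-11-30

Answer: cur=2215-11-30


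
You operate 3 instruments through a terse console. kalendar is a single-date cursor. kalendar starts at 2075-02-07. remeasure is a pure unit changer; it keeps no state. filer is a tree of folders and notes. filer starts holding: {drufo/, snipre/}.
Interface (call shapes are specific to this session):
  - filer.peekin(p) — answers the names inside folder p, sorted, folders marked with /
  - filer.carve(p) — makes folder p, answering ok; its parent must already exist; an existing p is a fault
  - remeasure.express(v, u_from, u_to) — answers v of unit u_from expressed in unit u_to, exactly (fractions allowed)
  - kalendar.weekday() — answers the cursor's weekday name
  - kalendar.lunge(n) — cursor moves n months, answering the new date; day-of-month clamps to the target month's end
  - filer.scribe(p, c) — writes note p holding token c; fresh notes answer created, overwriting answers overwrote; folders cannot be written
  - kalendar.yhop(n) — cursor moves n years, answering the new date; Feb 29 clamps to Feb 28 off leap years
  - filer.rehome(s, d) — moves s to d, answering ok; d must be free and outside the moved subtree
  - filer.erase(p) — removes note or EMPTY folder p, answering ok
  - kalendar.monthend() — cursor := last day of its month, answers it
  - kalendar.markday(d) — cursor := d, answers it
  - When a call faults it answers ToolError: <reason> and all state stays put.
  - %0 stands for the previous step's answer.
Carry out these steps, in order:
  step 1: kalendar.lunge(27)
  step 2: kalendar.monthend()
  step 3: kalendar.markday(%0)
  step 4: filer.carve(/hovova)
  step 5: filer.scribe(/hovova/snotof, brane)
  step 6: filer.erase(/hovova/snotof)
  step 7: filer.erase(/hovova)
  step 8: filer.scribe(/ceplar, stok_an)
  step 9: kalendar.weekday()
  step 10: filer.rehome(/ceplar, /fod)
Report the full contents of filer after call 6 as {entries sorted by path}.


Answer: {drufo/, hovova/, snipre/}

Derivation:
~$ lunge 27
[out] 2077-05-07
~$ monthend
[out] 2077-05-31
~$ markday %0
[out] 2077-05-31
~$ carve /hovova
[out] ok
~$ scribe /hovova/snotof brane
[out] created
~$ erase /hovova/snotof
[out] ok
~$ erase /hovova
[out] ok
~$ scribe /ceplar stok_an
[out] created
~$ weekday
[out] Monday
~$ rehome /ceplar /fod
[out] ok


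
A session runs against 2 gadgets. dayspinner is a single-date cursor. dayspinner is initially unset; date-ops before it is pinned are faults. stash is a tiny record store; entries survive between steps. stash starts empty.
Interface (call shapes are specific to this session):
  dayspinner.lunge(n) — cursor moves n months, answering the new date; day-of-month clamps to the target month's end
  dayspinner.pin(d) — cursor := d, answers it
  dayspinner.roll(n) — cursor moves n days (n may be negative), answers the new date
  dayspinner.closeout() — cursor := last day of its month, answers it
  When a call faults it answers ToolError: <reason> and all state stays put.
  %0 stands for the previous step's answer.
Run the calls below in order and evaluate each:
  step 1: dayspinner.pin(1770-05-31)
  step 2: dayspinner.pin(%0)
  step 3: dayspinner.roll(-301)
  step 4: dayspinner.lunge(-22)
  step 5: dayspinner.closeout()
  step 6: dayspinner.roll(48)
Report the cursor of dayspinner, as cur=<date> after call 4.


Answer: cur=1767-10-03

Derivation:
Act: dayspinner.pin[d: 1770-05-31]
Obs: 1770-05-31
Act: dayspinner.pin[d: %0]
Obs: 1770-05-31
Act: dayspinner.roll[n: -301]
Obs: 1769-08-03
Act: dayspinner.lunge[n: -22]
Obs: 1767-10-03
Act: dayspinner.closeout[]
Obs: 1767-10-31
Act: dayspinner.roll[n: 48]
Obs: 1767-12-18


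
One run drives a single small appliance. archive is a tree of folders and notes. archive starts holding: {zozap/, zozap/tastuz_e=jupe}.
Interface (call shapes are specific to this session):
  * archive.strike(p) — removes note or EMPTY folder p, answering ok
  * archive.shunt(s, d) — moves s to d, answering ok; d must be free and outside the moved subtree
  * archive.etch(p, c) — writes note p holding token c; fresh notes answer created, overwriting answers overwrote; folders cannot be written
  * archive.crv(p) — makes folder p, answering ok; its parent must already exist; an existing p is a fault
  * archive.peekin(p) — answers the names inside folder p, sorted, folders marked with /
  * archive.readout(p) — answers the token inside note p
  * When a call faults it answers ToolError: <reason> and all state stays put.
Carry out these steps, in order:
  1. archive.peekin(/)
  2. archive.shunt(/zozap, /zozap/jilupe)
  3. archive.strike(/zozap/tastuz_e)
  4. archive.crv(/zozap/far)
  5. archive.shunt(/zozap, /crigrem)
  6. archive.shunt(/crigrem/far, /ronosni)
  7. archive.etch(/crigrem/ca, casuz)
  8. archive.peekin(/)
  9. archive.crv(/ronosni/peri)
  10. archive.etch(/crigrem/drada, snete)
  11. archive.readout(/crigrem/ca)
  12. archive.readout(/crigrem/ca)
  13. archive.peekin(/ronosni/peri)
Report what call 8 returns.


Then archive.peekin on p='/', → [zozap/].
Calling archive.shunt on s='/zozap', d='/zozap/jilupe', and get ToolError: into itself.
Then archive.strike on p='/zozap/tastuz_e', → ok.
Next I call archive.crv on p='/zozap/far', and get ok.
I try archive.shunt on s='/zozap', d='/crigrem', yielding ok.
Then archive.shunt on s='/crigrem/far', d='/ronosni', and get ok.
I call archive.etch on p='/crigrem/ca', c='casuz', and observe created.
Invoking archive.peekin on p='/', → [crigrem/, ronosni/].
I try archive.crv on p='/ronosni/peri', → ok.
Now I run archive.etch on p='/crigrem/drada', c='snete', → created.
Calling archive.readout on p='/crigrem/ca', → casuz.
Calling archive.readout on p='/crigrem/ca', giving casuz.
I use archive.peekin on p='/ronosni/peri', yielding [].

Answer: [crigrem/, ronosni/]


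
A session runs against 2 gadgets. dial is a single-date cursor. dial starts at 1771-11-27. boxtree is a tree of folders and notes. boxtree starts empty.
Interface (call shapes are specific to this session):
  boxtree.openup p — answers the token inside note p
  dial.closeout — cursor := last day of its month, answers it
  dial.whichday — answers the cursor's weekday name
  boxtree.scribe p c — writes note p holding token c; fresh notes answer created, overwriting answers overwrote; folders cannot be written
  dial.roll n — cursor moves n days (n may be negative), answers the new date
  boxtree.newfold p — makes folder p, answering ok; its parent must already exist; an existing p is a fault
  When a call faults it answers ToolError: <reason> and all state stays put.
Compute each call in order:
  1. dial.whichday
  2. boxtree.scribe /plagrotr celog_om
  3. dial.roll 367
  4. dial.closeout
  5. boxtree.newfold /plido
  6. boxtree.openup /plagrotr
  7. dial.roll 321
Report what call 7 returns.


$ dial.whichday
:: Wednesday
$ boxtree.scribe p='/plagrotr' c='celog_om'
:: created
$ dial.roll n='367'
:: 1772-11-28
$ dial.closeout
:: 1772-11-30
$ boxtree.newfold p='/plido'
:: ok
$ boxtree.openup p='/plagrotr'
:: celog_om
$ dial.roll n='321'
:: 1773-10-17

Answer: 1773-10-17


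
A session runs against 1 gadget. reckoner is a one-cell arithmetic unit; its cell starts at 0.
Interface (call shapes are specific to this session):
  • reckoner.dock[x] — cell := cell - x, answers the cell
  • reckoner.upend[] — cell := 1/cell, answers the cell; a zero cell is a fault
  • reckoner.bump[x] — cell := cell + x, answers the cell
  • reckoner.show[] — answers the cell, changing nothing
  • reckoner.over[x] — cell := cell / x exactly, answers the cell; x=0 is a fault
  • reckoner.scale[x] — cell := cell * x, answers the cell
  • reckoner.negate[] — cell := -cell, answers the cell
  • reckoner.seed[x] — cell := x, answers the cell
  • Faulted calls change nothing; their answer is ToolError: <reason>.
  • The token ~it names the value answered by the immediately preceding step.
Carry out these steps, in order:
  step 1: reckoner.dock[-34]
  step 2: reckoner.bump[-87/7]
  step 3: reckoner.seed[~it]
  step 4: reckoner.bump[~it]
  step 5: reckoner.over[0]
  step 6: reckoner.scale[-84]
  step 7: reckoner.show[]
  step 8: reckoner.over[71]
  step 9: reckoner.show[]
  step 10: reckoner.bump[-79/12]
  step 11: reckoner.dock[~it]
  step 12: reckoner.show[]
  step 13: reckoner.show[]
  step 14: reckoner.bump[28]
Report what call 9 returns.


Answer: -3624/71

Derivation:
// 1. dock(x='-34') => 34
// 2. bump(x='-87/7') => 151/7
// 3. seed(x='~it') => 151/7
// 4. bump(x='~it') => 302/7
// 5. over(x='0') => ToolError: division by zero
// 6. scale(x='-84') => -3624
// 7. show() => -3624
// 8. over(x='71') => -3624/71
// 9. show() => -3624/71
// 10. bump(x='-79/12') => -49097/852
// 11. dock(x='~it') => 0
// 12. show() => 0
// 13. show() => 0
// 14. bump(x='28') => 28


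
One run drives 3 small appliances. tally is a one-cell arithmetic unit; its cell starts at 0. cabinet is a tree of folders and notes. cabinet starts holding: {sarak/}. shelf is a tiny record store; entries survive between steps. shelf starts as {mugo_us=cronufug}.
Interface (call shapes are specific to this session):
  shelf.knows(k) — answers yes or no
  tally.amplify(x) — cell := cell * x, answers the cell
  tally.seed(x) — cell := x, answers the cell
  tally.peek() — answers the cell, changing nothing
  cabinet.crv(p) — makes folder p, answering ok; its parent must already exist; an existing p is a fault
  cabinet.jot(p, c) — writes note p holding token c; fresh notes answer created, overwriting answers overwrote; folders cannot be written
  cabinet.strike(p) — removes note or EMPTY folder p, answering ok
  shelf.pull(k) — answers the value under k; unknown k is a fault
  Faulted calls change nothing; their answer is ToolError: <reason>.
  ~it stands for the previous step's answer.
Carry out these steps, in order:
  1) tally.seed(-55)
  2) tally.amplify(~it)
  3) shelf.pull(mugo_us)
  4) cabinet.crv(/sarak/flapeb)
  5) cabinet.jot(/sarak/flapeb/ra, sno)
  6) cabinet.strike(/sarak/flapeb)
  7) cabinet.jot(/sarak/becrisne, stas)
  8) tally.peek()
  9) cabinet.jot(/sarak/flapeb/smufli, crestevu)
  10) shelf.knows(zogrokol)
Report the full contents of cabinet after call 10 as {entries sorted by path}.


Answer: {sarak/, sarak/becrisne=stas, sarak/flapeb/, sarak/flapeb/ra=sno, sarak/flapeb/smufli=crestevu}

Derivation:
-- seed(-55) == -55
-- amplify(~it) == 3025
-- pull(mugo_us) == cronufug
-- crv(/sarak/flapeb) == ok
-- jot(/sarak/flapeb/ra, sno) == created
-- strike(/sarak/flapeb) == ToolError: not empty
-- jot(/sarak/becrisne, stas) == created
-- peek() == 3025
-- jot(/sarak/flapeb/smufli, crestevu) == created
-- knows(zogrokol) == no


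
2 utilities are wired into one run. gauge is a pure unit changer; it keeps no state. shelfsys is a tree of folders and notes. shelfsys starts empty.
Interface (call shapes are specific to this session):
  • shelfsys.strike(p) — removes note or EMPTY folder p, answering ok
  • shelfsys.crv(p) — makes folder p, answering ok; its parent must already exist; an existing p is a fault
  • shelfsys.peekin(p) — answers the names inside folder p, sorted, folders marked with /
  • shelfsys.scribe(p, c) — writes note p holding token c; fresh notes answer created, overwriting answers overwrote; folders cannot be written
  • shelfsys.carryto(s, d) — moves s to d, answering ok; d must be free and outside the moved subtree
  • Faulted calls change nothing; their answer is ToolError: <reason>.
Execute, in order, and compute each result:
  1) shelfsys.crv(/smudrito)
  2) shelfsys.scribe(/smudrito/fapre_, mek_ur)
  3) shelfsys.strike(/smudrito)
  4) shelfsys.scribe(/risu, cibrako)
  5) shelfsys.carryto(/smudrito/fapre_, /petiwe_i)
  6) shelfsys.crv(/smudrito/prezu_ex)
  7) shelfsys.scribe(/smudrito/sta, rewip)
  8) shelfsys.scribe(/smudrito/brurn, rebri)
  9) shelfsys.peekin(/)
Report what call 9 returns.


>> shelfsys.crv(p→/smudrito)
<< ok
>> shelfsys.scribe(p→/smudrito/fapre_, c→mek_ur)
<< created
>> shelfsys.strike(p→/smudrito)
<< ToolError: not empty
>> shelfsys.scribe(p→/risu, c→cibrako)
<< created
>> shelfsys.carryto(s→/smudrito/fapre_, d→/petiwe_i)
<< ok
>> shelfsys.crv(p→/smudrito/prezu_ex)
<< ok
>> shelfsys.scribe(p→/smudrito/sta, c→rewip)
<< created
>> shelfsys.scribe(p→/smudrito/brurn, c→rebri)
<< created
>> shelfsys.peekin(p→/)
<< [petiwe_i, risu, smudrito/]

Answer: [petiwe_i, risu, smudrito/]


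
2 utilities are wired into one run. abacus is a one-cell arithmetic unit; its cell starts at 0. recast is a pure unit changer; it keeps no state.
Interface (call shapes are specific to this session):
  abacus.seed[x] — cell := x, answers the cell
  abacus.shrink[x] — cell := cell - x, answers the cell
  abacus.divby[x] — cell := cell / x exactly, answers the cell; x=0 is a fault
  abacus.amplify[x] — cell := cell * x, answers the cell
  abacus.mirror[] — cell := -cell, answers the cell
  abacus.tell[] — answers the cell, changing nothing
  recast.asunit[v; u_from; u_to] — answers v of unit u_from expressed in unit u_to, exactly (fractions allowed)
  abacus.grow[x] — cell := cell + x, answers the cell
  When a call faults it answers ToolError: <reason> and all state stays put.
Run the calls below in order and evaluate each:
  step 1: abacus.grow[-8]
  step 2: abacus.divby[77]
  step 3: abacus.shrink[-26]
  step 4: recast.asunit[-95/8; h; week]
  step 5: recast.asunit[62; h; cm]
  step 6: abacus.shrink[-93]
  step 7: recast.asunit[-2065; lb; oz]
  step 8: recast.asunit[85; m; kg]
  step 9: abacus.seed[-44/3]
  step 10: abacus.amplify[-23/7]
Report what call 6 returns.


Answer: 9155/77

Derivation:
[in] grow -8
  -8
[in] divby 77
  -8/77
[in] shrink -26
  1994/77
[in] asunit -95/8 h week
  -95/1344
[in] asunit 62 h cm
  ToolError: incompatible units
[in] shrink -93
  9155/77
[in] asunit -2065 lb oz
  -33040
[in] asunit 85 m kg
  ToolError: incompatible units
[in] seed -44/3
  -44/3
[in] amplify -23/7
  1012/21


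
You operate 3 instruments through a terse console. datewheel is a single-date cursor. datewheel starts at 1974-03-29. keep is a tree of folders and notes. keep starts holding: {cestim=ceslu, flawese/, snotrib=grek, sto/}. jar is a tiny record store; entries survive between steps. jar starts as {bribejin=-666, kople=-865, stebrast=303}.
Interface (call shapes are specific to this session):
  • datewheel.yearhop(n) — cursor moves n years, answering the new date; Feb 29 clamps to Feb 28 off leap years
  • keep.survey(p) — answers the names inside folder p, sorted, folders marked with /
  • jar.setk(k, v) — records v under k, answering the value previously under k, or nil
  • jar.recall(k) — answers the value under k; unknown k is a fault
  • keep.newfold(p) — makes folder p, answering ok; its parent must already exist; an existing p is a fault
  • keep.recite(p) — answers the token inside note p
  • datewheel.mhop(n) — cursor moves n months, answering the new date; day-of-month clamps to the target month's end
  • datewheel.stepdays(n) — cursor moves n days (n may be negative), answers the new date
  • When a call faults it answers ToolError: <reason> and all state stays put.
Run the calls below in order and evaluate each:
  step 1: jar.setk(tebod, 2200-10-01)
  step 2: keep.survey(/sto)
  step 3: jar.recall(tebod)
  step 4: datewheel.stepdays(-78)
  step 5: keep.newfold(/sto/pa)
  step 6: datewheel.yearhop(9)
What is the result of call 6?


Answer: 1983-01-10

Derivation:
~$ setk k→tebod v→2200-10-01
  nil
~$ survey p→/sto
  []
~$ recall k→tebod
  2200-10-01
~$ stepdays n→-78
  1974-01-10
~$ newfold p→/sto/pa
  ok
~$ yearhop n→9
  1983-01-10


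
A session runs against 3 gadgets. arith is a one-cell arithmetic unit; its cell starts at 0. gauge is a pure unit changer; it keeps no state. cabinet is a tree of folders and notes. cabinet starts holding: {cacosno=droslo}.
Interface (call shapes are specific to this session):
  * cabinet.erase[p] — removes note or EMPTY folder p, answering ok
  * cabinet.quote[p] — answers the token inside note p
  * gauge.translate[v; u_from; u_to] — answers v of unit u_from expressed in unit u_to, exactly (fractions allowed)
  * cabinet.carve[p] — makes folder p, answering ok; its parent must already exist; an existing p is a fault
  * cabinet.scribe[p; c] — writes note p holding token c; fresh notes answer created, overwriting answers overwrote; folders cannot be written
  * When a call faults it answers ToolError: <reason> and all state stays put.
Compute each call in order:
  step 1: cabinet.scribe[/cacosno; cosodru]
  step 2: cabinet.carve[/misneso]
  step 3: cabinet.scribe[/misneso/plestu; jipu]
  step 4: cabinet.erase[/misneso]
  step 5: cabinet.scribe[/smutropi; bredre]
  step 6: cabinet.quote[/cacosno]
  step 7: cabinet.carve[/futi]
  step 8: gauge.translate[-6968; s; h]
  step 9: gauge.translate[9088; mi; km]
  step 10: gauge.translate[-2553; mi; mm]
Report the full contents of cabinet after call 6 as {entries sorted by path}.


~$ cabinet.scribe p='/cacosno' c='cosodru'
= overwrote
~$ cabinet.carve p='/misneso'
= ok
~$ cabinet.scribe p='/misneso/plestu' c='jipu'
= created
~$ cabinet.erase p='/misneso'
= ToolError: not empty
~$ cabinet.scribe p='/smutropi' c='bredre'
= created
~$ cabinet.quote p='/cacosno'
= cosodru
~$ cabinet.carve p='/futi'
= ok
~$ gauge.translate v='-6968' u_from='s' u_to='h'
= -871/450
~$ gauge.translate v='9088' u_from='mi' u_to='km'
= 228526848/15625
~$ gauge.translate v='-2553' u_from='mi' u_to='mm'
= -4108655232

Answer: {cacosno=cosodru, misneso/, misneso/plestu=jipu, smutropi=bredre}


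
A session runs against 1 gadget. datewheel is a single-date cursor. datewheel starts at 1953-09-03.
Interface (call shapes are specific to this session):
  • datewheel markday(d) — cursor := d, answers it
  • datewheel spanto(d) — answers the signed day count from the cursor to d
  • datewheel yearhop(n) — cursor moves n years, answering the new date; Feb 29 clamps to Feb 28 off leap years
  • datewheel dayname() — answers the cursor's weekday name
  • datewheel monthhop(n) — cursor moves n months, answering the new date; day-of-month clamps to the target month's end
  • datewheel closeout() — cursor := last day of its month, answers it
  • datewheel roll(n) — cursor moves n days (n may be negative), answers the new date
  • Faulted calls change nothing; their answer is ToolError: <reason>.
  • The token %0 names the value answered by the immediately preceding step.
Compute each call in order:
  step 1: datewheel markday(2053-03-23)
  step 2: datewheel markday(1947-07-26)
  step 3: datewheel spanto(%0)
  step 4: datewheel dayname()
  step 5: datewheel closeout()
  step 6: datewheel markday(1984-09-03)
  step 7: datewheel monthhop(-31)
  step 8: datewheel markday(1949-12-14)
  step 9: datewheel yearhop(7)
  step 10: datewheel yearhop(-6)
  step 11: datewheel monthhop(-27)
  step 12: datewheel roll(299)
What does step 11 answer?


Answer: 1948-09-14

Derivation:
Invoking datewheel markday with d→2053-03-23, and get 2053-03-23.
I use datewheel markday with d→1947-07-26: 1947-07-26.
I try datewheel spanto with d→%0: 0.
Then datewheel dayname, which returns Saturday.
I call datewheel closeout(), and get 1947-07-31.
I try datewheel markday with d→1984-09-03, giving 1984-09-03.
Then datewheel monthhop with n→-31, and observe 1982-02-03.
I try datewheel markday with d→1949-12-14, giving 1949-12-14.
I call datewheel yearhop with n→7, and see 1956-12-14.
I try datewheel yearhop with n→-6, giving 1950-12-14.
I try datewheel monthhop with n→-27, — result: 1948-09-14.
Calling datewheel roll with n→299, — result: 1949-07-10.


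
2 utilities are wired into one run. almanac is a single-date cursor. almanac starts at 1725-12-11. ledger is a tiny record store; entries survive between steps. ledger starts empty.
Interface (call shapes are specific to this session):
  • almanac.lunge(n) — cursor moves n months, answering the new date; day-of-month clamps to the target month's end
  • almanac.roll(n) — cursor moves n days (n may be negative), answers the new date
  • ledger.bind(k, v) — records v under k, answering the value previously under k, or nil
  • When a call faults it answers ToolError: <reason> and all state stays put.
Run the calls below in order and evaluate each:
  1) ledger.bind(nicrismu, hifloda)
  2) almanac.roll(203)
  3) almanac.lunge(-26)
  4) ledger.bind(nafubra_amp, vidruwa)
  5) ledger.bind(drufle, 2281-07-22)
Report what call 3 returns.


Answer: 1724-05-02

Derivation:
·→ bind(k=nicrismu, v=hifloda)
·← nil
·→ roll(n=203)
·← 1726-07-02
·→ lunge(n=-26)
·← 1724-05-02
·→ bind(k=nafubra_amp, v=vidruwa)
·← nil
·→ bind(k=drufle, v=2281-07-22)
·← nil


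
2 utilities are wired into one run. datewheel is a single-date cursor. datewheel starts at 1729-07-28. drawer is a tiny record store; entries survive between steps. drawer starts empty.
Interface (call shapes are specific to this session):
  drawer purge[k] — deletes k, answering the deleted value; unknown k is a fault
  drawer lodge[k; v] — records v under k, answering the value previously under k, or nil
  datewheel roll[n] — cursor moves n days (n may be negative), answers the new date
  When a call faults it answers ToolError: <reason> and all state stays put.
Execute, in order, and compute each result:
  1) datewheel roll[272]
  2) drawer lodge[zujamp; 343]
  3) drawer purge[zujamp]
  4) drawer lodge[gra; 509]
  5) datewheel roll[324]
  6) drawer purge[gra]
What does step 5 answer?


Answer: 1731-03-16

Derivation:
Do: datewheel roll[n: 272]
See: 1730-04-26
Do: drawer lodge[k: zujamp; v: 343]
See: nil
Do: drawer purge[k: zujamp]
See: 343
Do: drawer lodge[k: gra; v: 509]
See: nil
Do: datewheel roll[n: 324]
See: 1731-03-16
Do: drawer purge[k: gra]
See: 509


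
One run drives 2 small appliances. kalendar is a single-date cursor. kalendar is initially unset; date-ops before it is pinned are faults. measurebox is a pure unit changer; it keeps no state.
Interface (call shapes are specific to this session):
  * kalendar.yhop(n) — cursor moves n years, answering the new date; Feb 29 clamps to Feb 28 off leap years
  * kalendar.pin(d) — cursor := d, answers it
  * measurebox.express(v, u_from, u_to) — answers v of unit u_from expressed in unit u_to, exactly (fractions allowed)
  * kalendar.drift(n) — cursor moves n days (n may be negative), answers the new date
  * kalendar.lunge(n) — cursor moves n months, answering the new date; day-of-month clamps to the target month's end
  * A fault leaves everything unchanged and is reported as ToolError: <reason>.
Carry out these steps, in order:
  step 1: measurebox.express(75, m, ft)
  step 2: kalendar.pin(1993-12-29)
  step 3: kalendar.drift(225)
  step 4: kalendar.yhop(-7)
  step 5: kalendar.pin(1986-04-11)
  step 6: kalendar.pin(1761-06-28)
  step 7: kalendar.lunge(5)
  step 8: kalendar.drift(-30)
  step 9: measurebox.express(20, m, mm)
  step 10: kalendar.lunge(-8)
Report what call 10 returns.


Answer: 1761-02-28

Derivation:
I use measurebox.express(75, m, ft), yielding 31250/127.
Using kalendar.pin(1993-12-29), and get 1993-12-29.
I use kalendar.drift(225), yielding 1994-08-11.
Invoking kalendar.yhop(-7), and see 1987-08-11.
Invoking kalendar.pin(1986-04-11), which returns 1986-04-11.
Using kalendar.pin(1761-06-28), giving 1761-06-28.
Calling kalendar.lunge(5): 1761-11-28.
I run kalendar.drift(-30), and observe 1761-10-29.
I try measurebox.express(20, m, mm): 20000.
I try kalendar.lunge(-8): 1761-02-28.


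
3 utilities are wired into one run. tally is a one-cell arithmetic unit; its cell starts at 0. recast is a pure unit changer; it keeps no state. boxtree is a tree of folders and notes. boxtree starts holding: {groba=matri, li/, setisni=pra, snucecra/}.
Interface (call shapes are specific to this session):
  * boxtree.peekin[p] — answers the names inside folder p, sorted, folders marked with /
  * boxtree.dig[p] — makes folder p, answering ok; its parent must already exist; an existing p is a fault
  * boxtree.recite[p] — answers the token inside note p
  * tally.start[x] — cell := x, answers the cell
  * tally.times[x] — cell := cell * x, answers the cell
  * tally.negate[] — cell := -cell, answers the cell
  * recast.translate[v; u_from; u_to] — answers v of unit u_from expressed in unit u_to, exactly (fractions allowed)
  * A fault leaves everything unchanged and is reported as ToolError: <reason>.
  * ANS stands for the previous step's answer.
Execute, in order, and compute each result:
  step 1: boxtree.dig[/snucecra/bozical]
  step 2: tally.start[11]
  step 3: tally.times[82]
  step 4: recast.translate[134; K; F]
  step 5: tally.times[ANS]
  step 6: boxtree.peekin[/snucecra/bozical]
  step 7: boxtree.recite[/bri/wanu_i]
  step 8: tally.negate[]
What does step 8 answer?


Answer: 9852997/50

Derivation:
·→ dig(p=/snucecra/bozical)
·← ok
·→ start(x=11)
·← 11
·→ times(x=82)
·← 902
·→ translate(v=134, u_from=K, u_to=F)
·← -21847/100
·→ times(x=ANS)
·← -9852997/50
·→ peekin(p=/snucecra/bozical)
·← []
·→ recite(p=/bri/wanu_i)
·← ToolError: not found
·→ negate()
·← 9852997/50


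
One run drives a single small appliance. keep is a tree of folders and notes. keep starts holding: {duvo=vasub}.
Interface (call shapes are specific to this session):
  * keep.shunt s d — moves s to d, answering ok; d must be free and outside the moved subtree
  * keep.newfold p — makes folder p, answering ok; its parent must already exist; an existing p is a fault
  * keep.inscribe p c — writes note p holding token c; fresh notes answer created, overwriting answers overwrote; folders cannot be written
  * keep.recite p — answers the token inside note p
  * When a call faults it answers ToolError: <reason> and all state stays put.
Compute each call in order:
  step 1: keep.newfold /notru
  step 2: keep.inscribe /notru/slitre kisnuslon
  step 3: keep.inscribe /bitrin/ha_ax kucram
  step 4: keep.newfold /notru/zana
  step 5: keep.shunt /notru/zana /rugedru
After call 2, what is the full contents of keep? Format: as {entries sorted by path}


Answer: {duvo=vasub, notru/, notru/slitre=kisnuslon}

Derivation:
-> keep.newfold(p→/notru)
<- ok
-> keep.inscribe(p→/notru/slitre, c→kisnuslon)
<- created
-> keep.inscribe(p→/bitrin/ha_ax, c→kucram)
<- ToolError: no parent
-> keep.newfold(p→/notru/zana)
<- ok
-> keep.shunt(s→/notru/zana, d→/rugedru)
<- ok


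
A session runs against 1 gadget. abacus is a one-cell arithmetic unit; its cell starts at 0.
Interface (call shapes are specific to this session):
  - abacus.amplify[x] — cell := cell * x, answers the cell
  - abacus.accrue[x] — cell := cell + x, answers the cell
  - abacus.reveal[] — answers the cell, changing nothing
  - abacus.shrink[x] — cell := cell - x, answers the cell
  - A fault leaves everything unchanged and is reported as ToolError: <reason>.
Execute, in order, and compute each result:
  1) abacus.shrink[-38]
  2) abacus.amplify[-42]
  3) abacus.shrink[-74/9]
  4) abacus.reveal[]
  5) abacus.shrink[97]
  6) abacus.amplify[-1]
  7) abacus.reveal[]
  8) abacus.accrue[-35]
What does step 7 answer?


Answer: 15163/9

Derivation:
! 1. abacus.shrink(x='-38') == 38
! 2. abacus.amplify(x='-42') == -1596
! 3. abacus.shrink(x='-74/9') == -14290/9
! 4. abacus.reveal() == -14290/9
! 5. abacus.shrink(x='97') == -15163/9
! 6. abacus.amplify(x='-1') == 15163/9
! 7. abacus.reveal() == 15163/9
! 8. abacus.accrue(x='-35') == 14848/9


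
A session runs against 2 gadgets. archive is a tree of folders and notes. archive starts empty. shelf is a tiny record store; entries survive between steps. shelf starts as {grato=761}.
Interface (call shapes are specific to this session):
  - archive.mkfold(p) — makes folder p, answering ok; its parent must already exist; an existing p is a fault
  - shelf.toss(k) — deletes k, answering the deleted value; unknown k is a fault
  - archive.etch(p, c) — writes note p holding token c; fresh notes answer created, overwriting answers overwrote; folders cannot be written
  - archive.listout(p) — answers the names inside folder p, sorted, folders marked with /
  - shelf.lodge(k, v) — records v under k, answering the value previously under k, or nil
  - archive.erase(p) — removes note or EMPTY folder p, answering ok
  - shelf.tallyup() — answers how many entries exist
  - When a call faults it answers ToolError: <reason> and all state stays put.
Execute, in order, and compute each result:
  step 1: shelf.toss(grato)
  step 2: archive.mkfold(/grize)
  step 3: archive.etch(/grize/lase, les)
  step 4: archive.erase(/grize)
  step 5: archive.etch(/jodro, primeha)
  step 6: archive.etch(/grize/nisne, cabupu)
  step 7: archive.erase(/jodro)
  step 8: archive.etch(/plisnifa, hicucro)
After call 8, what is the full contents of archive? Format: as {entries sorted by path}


Next I call shelf.toss on grato, which returns 761.
I call archive.mkfold on /grize: ok.
I run archive.etch on /grize/lase, les: created.
Next I call archive.erase on /grize, and see ToolError: not empty.
I run archive.etch on /jodro, primeha: created.
I invoke archive.etch on /grize/nisne, cabupu, — result: created.
I invoke archive.erase on /jodro, which returns ok.
Next I call archive.etch on /plisnifa, hicucro, which returns created.

Answer: {grize/, grize/lase=les, grize/nisne=cabupu, plisnifa=hicucro}


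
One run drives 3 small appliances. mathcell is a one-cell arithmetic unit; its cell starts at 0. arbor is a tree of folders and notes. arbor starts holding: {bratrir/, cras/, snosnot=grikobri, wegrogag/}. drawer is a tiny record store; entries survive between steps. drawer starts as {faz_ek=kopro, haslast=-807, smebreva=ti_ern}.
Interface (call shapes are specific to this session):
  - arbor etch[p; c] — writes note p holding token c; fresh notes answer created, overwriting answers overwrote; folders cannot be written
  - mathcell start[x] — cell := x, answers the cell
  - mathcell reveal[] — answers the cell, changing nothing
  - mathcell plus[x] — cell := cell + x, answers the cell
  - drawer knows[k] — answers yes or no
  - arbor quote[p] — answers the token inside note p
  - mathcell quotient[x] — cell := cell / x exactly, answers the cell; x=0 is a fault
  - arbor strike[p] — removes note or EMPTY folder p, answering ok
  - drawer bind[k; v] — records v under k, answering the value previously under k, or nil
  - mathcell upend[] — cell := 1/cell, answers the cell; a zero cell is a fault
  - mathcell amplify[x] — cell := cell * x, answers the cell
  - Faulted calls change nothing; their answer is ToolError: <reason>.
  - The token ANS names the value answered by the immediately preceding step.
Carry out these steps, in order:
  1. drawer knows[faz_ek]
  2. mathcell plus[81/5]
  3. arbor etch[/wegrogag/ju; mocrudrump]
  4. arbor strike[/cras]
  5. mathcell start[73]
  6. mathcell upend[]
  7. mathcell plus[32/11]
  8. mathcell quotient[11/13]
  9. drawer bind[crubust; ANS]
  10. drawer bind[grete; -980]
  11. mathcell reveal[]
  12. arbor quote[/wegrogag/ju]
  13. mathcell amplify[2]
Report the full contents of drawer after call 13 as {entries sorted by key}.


Answer: {crubust=30511/8833, faz_ek=kopro, grete=-980, haslast=-807, smebreva=ti_ern}

Derivation:
Do: drawer knows[k=faz_ek]
See: yes
Do: mathcell plus[x=81/5]
See: 81/5
Do: arbor etch[p=/wegrogag/ju; c=mocrudrump]
See: created
Do: arbor strike[p=/cras]
See: ok
Do: mathcell start[x=73]
See: 73
Do: mathcell upend[]
See: 1/73
Do: mathcell plus[x=32/11]
See: 2347/803
Do: mathcell quotient[x=11/13]
See: 30511/8833
Do: drawer bind[k=crubust; v=ANS]
See: nil
Do: drawer bind[k=grete; v=-980]
See: nil
Do: mathcell reveal[]
See: 30511/8833
Do: arbor quote[p=/wegrogag/ju]
See: mocrudrump
Do: mathcell amplify[x=2]
See: 61022/8833


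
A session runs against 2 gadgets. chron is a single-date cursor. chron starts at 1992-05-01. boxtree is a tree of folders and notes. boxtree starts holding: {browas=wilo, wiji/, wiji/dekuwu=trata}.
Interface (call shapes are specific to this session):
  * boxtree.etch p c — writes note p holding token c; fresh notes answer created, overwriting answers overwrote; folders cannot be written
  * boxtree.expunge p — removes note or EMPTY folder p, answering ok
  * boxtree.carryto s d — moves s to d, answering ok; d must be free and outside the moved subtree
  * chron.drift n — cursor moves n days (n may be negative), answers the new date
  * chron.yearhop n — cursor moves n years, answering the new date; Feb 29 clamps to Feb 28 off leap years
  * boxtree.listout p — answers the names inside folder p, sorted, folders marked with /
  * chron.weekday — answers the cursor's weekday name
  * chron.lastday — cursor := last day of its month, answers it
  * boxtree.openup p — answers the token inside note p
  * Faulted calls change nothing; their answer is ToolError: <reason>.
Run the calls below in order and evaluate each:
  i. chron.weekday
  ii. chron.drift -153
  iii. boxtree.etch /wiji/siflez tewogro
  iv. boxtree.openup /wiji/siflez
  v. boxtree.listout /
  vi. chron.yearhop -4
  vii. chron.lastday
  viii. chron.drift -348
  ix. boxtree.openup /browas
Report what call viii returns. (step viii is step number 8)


Act: weekday[]
Obs: Friday
Act: drift[n=-153]
Obs: 1991-11-30
Act: etch[p=/wiji/siflez; c=tewogro]
Obs: created
Act: openup[p=/wiji/siflez]
Obs: tewogro
Act: listout[p=/]
Obs: [browas, wiji/]
Act: yearhop[n=-4]
Obs: 1987-11-30
Act: lastday[]
Obs: 1987-11-30
Act: drift[n=-348]
Obs: 1986-12-17
Act: openup[p=/browas]
Obs: wilo

Answer: 1986-12-17


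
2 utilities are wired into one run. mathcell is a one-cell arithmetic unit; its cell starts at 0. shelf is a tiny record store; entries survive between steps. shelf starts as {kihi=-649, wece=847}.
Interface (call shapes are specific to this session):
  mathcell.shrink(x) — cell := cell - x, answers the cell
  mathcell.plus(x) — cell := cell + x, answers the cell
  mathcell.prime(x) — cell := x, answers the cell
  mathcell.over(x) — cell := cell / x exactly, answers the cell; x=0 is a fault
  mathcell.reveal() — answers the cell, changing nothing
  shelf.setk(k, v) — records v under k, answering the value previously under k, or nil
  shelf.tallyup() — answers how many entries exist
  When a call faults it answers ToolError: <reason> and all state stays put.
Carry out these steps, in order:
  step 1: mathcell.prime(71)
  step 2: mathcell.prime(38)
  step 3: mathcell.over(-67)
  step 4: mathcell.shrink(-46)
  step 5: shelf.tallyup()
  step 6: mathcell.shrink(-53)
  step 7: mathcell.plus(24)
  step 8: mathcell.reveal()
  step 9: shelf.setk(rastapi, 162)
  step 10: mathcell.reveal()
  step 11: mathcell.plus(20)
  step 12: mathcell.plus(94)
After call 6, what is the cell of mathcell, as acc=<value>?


Act: mathcell.prime[x='71']
Obs: 71
Act: mathcell.prime[x='38']
Obs: 38
Act: mathcell.over[x='-67']
Obs: -38/67
Act: mathcell.shrink[x='-46']
Obs: 3044/67
Act: shelf.tallyup[]
Obs: 2
Act: mathcell.shrink[x='-53']
Obs: 6595/67
Act: mathcell.plus[x='24']
Obs: 8203/67
Act: mathcell.reveal[]
Obs: 8203/67
Act: shelf.setk[k='rastapi'; v='162']
Obs: nil
Act: mathcell.reveal[]
Obs: 8203/67
Act: mathcell.plus[x='20']
Obs: 9543/67
Act: mathcell.plus[x='94']
Obs: 15841/67

Answer: acc=6595/67
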